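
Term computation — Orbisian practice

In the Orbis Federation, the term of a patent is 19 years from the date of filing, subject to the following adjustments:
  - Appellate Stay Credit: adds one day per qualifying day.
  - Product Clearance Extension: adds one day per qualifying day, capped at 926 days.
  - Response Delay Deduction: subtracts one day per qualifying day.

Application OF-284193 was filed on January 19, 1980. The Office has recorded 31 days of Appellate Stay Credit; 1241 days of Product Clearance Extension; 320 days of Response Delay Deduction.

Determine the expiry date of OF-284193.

Base term: filing date + 19 years → 19 January 1999.
Appellate Stay Credit: +31 days → 19 February 1999.
Product Clearance Extension: 1241 days claimed exceeds the 926-day cap, so +926 days → 2 September 2001.
Response Delay Deduction: −320 days → 17 October 2000.

2000-10-17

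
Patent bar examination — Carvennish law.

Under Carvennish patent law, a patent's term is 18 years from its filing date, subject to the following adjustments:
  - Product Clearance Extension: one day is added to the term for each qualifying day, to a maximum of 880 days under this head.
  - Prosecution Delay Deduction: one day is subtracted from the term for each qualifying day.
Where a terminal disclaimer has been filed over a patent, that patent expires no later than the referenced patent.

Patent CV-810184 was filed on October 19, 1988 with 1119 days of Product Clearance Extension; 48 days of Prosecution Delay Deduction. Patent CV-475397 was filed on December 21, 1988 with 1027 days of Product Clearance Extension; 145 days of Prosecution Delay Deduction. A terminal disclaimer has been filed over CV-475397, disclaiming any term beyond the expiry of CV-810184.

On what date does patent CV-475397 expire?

December 25, 2008

Natural term of CV-475397:
  Base: filing + 18 years → 21 December 2006.
  Product Clearance Extension: 1027 days claimed exceeds the 880-day cap, so +880 days → 19 May 2009.
  Prosecution Delay Deduction: −145 days → 25 December 2008.
Expiry of referenced patent CV-810184:
  Base: filing + 18 years → 19 October 2006.
  Product Clearance Extension: 1119 days claimed exceeds the 880-day cap, so +880 days → 17 March 2009.
  Prosecution Delay Deduction: −48 days → 28 January 2009.
Terminal disclaimer: CV-475397 expires on the earlier of 25 December 2008 and 28 January 2009.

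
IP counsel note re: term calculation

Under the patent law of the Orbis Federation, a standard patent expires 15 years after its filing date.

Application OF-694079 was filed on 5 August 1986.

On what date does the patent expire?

2001-08-05

Filing date + 15 years → 5 August 2001.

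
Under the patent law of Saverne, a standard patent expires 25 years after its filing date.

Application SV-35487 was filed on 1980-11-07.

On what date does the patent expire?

Filing date + 25 years → 7 November 2005.

November 7, 2005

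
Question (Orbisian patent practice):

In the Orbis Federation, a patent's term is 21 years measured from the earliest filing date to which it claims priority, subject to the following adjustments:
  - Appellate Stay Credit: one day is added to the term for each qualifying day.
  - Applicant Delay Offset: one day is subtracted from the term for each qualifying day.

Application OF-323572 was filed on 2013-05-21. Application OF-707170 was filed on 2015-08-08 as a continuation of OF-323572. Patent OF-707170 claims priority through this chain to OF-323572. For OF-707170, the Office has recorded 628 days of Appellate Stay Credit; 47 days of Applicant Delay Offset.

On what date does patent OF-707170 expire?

2035-12-23

Earliest priority filing: 21 May 2013.
Base term: 21 May 2013 + 21 years → 21 May 2034.
Appellate Stay Credit: +628 days → 8 February 2036.
Applicant Delay Offset: −47 days → 23 December 2035.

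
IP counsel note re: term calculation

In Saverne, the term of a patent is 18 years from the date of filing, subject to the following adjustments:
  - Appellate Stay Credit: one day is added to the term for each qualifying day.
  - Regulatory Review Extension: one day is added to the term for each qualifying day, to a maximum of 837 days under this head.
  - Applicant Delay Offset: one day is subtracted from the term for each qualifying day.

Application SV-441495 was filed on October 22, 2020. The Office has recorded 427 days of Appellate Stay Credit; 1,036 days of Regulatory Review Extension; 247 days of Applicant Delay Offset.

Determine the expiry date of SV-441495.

August 4, 2041

Base term: filing date + 18 years → 22 October 2038.
Appellate Stay Credit: +427 days → 23 December 2039.
Regulatory Review Extension: 1036 days claimed exceeds the 837-day cap, so +837 days → 8 April 2042.
Applicant Delay Offset: −247 days → 4 August 2041.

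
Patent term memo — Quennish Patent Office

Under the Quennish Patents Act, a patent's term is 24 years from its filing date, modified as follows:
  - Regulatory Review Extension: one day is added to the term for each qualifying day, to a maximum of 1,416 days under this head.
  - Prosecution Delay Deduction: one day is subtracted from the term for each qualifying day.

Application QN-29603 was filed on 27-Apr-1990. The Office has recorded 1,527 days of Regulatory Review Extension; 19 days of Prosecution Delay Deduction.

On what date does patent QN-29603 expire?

2018-02-22

Base term: filing date + 24 years → 27 April 2014.
Regulatory Review Extension: 1527 days claimed exceeds the 1416-day cap, so +1416 days → 13 March 2018.
Prosecution Delay Deduction: −19 days → 22 February 2018.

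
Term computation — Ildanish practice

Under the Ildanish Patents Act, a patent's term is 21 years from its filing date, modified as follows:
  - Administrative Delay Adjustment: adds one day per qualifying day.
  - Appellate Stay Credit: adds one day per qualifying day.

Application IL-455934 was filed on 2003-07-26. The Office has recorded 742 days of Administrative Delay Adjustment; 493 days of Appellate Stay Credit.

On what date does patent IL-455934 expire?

2027-12-13

Base term: filing date + 21 years → 26 July 2024.
Administrative Delay Adjustment: +742 days → 7 August 2026.
Appellate Stay Credit: +493 days → 13 December 2027.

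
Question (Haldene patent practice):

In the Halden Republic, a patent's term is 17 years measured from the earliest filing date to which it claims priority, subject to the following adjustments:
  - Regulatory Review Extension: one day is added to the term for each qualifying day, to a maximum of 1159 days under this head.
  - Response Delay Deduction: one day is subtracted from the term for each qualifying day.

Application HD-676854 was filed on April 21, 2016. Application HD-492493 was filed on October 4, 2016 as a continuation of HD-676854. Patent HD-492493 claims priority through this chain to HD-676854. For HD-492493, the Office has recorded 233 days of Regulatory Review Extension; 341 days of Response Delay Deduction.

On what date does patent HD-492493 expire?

2033-01-03

Earliest priority filing: 21 April 2016.
Base term: 21 April 2016 + 17 years → 21 April 2033.
Regulatory Review Extension: 233 days (within the 1159-day cap) → +233 days → 10 December 2033.
Response Delay Deduction: −341 days → 3 January 2033.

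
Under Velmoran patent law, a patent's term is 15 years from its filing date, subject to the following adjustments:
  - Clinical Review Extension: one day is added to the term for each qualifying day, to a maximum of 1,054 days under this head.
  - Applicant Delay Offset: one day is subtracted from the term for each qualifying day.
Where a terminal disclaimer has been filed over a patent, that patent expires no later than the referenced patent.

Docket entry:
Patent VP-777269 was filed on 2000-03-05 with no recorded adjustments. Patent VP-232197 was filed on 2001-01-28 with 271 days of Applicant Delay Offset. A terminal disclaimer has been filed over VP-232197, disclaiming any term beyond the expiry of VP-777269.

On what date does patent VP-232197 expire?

Natural term of VP-232197:
  Base: filing + 15 years → 28 January 2016.
  Applicant Delay Offset: −271 days → 2 May 2015.
Expiry of referenced patent VP-777269:
  Base: filing + 15 years → 5 March 2015.
Terminal disclaimer: VP-232197 expires on the earlier of 2 May 2015 and 5 March 2015.

2015-03-05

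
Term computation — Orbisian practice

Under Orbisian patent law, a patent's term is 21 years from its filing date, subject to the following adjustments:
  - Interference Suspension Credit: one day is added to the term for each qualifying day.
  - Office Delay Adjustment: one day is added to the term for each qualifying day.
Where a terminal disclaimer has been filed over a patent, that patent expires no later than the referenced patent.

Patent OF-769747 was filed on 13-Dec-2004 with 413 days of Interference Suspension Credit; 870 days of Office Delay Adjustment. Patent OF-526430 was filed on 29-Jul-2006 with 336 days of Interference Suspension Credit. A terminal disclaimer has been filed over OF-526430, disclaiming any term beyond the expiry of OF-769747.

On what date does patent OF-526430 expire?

Natural term of OF-526430:
  Base: filing + 21 years → 29 July 2027.
  Interference Suspension Credit: +336 days → 29 June 2028.
Expiry of referenced patent OF-769747:
  Base: filing + 21 years → 13 December 2025.
  Interference Suspension Credit: +413 days → 30 January 2027.
  Office Delay Adjustment: +870 days → 18 June 2029.
Terminal disclaimer: OF-526430 expires on the earlier of 29 June 2028 and 18 June 2029.

June 29, 2028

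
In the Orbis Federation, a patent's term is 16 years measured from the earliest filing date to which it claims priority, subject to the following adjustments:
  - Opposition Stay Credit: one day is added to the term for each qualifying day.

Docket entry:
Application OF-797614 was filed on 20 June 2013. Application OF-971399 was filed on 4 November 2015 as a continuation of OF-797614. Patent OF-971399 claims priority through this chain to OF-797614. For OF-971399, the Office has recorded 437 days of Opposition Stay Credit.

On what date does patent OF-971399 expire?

Earliest priority filing: 20 June 2013.
Base term: 20 June 2013 + 16 years → 20 June 2029.
Opposition Stay Credit: +437 days → 31 August 2030.

2030-08-31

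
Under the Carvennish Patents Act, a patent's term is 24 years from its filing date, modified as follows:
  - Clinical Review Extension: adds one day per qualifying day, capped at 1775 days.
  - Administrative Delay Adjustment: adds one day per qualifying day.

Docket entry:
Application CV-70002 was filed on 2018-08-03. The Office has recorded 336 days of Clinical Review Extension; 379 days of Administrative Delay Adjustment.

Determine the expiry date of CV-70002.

2044-07-18

Base term: filing date + 24 years → 3 August 2042.
Clinical Review Extension: 336 days (within the 1775-day cap) → +336 days → 5 July 2043.
Administrative Delay Adjustment: +379 days → 18 July 2044.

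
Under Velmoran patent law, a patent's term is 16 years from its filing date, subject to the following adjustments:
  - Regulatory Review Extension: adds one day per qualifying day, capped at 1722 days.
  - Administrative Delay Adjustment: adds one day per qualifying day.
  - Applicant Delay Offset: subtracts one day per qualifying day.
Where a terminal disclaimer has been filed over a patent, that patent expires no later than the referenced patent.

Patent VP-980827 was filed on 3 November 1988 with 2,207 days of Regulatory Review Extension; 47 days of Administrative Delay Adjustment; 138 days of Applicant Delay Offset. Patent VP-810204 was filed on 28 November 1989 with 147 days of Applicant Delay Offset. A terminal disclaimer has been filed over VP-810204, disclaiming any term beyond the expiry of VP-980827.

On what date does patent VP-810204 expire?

2005-07-04

Natural term of VP-810204:
  Base: filing + 16 years → 28 November 2005.
  Applicant Delay Offset: −147 days → 4 July 2005.
Expiry of referenced patent VP-980827:
  Base: filing + 16 years → 3 November 2004.
  Regulatory Review Extension: 2207 days claimed exceeds the 1722-day cap, so +1722 days → 22 July 2009.
  Administrative Delay Adjustment: +47 days → 7 September 2009.
  Applicant Delay Offset: −138 days → 22 April 2009.
Terminal disclaimer: VP-810204 expires on the earlier of 4 July 2005 and 22 April 2009.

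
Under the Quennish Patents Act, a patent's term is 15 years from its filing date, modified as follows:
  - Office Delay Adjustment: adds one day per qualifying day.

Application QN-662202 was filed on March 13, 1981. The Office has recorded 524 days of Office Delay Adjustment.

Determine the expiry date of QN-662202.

1997-08-19

Base term: filing date + 15 years → 13 March 1996.
Office Delay Adjustment: +524 days → 19 August 1997.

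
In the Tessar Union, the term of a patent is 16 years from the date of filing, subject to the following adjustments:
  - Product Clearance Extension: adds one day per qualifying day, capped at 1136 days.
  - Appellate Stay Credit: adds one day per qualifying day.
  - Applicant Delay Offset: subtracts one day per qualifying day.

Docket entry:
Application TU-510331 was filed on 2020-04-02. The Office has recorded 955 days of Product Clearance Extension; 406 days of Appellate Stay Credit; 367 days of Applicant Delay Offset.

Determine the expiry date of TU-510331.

2038-12-22

Base term: filing date + 16 years → 2 April 2036.
Product Clearance Extension: 955 days (within the 1136-day cap) → +955 days → 13 November 2038.
Appellate Stay Credit: +406 days → 24 December 2039.
Applicant Delay Offset: −367 days → 22 December 2038.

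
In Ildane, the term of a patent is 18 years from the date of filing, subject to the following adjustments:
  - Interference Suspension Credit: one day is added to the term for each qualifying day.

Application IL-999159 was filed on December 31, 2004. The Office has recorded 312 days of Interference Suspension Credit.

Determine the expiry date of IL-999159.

Base term: filing date + 18 years → 31 December 2022.
Interference Suspension Credit: +312 days → 8 November 2023.

November 8, 2023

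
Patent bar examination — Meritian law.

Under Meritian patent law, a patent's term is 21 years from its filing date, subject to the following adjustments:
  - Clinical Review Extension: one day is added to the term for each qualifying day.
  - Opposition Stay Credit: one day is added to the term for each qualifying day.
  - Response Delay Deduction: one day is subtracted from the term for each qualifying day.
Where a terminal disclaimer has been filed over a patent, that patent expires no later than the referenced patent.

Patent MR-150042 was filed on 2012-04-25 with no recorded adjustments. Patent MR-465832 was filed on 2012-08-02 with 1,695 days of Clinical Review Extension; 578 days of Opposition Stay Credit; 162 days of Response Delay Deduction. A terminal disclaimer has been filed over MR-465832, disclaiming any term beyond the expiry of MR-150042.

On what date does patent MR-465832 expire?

Natural term of MR-465832:
  Base: filing + 21 years → 2 August 2033.
  Clinical Review Extension: +1695 days → 24 March 2038.
  Opposition Stay Credit: +578 days → 23 October 2039.
  Response Delay Deduction: −162 days → 14 May 2039.
Expiry of referenced patent MR-150042:
  Base: filing + 21 years → 25 April 2033.
Terminal disclaimer: MR-465832 expires on the earlier of 14 May 2039 and 25 April 2033.

2033-04-25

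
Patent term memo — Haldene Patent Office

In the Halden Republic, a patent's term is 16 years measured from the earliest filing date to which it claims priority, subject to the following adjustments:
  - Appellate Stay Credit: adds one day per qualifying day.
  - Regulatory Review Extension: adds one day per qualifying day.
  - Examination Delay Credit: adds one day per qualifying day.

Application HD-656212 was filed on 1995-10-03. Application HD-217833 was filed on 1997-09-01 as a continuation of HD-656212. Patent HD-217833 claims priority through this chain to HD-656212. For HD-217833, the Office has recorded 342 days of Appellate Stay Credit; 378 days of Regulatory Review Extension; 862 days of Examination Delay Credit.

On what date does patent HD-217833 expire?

2016-02-01

Earliest priority filing: 3 October 1995.
Base term: 3 October 1995 + 16 years → 3 October 2011.
Appellate Stay Credit: +342 days → 9 September 2012.
Regulatory Review Extension: +378 days → 22 September 2013.
Examination Delay Credit: +862 days → 1 February 2016.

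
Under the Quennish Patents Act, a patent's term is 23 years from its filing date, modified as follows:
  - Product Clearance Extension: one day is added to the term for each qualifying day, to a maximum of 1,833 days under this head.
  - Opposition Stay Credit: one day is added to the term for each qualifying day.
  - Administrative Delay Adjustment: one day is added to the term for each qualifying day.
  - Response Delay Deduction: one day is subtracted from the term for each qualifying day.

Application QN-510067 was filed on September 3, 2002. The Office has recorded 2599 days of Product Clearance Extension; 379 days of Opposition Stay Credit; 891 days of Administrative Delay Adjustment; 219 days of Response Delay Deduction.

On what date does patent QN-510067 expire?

2033-07-27

Base term: filing date + 23 years → 3 September 2025.
Product Clearance Extension: 2599 days claimed exceeds the 1833-day cap, so +1833 days → 10 September 2030.
Opposition Stay Credit: +379 days → 24 September 2031.
Administrative Delay Adjustment: +891 days → 3 March 2034.
Response Delay Deduction: −219 days → 27 July 2033.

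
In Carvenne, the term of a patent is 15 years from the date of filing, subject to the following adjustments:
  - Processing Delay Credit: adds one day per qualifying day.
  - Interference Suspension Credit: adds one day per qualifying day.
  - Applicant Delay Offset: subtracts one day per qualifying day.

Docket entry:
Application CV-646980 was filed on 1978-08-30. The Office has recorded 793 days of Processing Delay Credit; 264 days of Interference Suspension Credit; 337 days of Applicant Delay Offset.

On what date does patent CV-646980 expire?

1995-08-20

Base term: filing date + 15 years → 30 August 1993.
Processing Delay Credit: +793 days → 1 November 1995.
Interference Suspension Credit: +264 days → 22 July 1996.
Applicant Delay Offset: −337 days → 20 August 1995.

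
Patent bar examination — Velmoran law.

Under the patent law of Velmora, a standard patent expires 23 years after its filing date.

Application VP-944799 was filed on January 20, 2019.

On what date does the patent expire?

Filing date + 23 years → 20 January 2042.

2042-01-20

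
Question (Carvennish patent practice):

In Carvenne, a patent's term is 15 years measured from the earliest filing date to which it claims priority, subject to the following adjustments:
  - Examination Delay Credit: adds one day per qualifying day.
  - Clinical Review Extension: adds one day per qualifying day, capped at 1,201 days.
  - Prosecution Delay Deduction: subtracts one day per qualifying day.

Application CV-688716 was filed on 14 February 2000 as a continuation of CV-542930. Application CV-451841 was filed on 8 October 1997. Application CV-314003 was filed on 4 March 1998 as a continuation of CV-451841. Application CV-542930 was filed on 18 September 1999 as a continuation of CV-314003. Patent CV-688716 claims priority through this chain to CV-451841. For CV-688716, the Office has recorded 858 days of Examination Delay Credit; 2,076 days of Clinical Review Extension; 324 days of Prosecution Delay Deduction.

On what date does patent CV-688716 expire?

2017-07-09

Earliest priority filing: 8 October 1997.
Base term: 8 October 1997 + 15 years → 8 October 2012.
Examination Delay Credit: +858 days → 13 February 2015.
Clinical Review Extension: 2076 days claimed exceeds the 1201-day cap, so +1201 days → 29 May 2018.
Prosecution Delay Deduction: −324 days → 9 July 2017.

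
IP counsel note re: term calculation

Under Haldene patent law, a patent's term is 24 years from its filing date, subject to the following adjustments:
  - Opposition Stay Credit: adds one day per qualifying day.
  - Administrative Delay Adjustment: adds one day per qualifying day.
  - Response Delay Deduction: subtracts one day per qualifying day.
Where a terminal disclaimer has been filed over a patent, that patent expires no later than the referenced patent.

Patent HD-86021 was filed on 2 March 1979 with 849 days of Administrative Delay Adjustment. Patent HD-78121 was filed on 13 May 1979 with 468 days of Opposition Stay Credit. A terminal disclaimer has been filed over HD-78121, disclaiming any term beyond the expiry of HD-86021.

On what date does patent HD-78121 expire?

Natural term of HD-78121:
  Base: filing + 24 years → 13 May 2003.
  Opposition Stay Credit: +468 days → 23 August 2004.
Expiry of referenced patent HD-86021:
  Base: filing + 24 years → 2 March 2003.
  Administrative Delay Adjustment: +849 days → 28 June 2005.
Terminal disclaimer: HD-78121 expires on the earlier of 23 August 2004 and 28 June 2005.

2004-08-23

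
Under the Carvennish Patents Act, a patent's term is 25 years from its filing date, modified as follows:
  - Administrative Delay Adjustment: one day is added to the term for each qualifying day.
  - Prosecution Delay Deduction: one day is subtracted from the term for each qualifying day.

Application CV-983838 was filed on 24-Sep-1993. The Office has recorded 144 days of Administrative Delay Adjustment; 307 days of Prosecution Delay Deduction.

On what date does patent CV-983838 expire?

Base term: filing date + 25 years → 24 September 2018.
Administrative Delay Adjustment: +144 days → 15 February 2019.
Prosecution Delay Deduction: −307 days → 14 April 2018.

April 14, 2018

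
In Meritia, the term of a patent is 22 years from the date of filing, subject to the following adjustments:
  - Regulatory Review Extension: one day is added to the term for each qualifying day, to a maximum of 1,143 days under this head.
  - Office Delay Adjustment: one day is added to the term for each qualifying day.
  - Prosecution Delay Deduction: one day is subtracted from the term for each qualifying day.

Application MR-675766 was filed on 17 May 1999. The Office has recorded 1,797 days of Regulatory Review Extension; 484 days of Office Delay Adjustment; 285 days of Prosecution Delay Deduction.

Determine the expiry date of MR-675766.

January 18, 2025

Base term: filing date + 22 years → 17 May 2021.
Regulatory Review Extension: 1797 days claimed exceeds the 1143-day cap, so +1143 days → 3 July 2024.
Office Delay Adjustment: +484 days → 30 October 2025.
Prosecution Delay Deduction: −285 days → 18 January 2025.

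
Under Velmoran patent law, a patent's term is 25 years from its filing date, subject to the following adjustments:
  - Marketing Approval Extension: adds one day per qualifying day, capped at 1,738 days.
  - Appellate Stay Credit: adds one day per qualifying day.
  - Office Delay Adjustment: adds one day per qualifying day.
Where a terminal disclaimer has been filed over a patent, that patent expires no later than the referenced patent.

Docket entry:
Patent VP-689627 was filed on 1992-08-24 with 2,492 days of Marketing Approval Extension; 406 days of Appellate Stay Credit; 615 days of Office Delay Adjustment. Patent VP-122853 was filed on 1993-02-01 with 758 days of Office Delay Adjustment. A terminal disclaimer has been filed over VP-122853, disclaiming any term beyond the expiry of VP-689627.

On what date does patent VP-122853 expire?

Natural term of VP-122853:
  Base: filing + 25 years → 1 February 2018.
  Office Delay Adjustment: +758 days → 29 February 2020.
Expiry of referenced patent VP-689627:
  Base: filing + 25 years → 24 August 2017.
  Marketing Approval Extension: 2492 days claimed exceeds the 1738-day cap, so +1738 days → 28 May 2022.
  Appellate Stay Credit: +406 days → 8 July 2023.
  Office Delay Adjustment: +615 days → 14 March 2025.
Terminal disclaimer: VP-122853 expires on the earlier of 29 February 2020 and 14 March 2025.

2020-02-29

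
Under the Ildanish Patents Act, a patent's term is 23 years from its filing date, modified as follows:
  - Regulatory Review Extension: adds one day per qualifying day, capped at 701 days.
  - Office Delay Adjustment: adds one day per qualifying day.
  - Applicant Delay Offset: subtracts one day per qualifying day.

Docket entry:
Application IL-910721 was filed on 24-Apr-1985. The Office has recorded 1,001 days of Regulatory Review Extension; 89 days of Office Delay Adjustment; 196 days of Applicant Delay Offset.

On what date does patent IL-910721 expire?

Base term: filing date + 23 years → 24 April 2008.
Regulatory Review Extension: 1001 days claimed exceeds the 701-day cap, so +701 days → 26 March 2010.
Office Delay Adjustment: +89 days → 23 June 2010.
Applicant Delay Offset: −196 days → 9 December 2009.

2009-12-09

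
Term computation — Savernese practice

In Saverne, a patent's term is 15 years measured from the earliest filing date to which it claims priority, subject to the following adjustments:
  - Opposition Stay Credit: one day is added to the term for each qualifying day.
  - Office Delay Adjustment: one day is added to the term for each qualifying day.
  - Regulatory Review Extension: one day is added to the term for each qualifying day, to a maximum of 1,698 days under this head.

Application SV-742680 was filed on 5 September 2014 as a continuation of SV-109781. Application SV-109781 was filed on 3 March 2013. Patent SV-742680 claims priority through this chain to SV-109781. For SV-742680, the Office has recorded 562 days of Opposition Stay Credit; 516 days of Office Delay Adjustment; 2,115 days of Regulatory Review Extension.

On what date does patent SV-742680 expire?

2035-10-09

Earliest priority filing: 3 March 2013.
Base term: 3 March 2013 + 15 years → 3 March 2028.
Opposition Stay Credit: +562 days → 16 September 2029.
Office Delay Adjustment: +516 days → 14 February 2031.
Regulatory Review Extension: 2115 days claimed exceeds the 1698-day cap, so +1698 days → 9 October 2035.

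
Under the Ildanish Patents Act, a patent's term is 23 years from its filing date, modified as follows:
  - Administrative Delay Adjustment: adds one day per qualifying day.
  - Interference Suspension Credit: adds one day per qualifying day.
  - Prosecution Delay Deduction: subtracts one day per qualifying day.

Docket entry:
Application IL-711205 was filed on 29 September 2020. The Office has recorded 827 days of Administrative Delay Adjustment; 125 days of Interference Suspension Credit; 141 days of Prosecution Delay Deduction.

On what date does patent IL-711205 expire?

2045-12-18

Base term: filing date + 23 years → 29 September 2043.
Administrative Delay Adjustment: +827 days → 3 January 2046.
Interference Suspension Credit: +125 days → 8 May 2046.
Prosecution Delay Deduction: −141 days → 18 December 2045.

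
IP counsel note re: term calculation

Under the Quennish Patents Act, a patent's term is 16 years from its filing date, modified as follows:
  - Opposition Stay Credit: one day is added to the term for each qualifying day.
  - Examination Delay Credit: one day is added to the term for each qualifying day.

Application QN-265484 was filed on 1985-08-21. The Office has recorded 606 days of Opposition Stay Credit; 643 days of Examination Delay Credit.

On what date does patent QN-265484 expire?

2005-01-21

Base term: filing date + 16 years → 21 August 2001.
Opposition Stay Credit: +606 days → 19 April 2003.
Examination Delay Credit: +643 days → 21 January 2005.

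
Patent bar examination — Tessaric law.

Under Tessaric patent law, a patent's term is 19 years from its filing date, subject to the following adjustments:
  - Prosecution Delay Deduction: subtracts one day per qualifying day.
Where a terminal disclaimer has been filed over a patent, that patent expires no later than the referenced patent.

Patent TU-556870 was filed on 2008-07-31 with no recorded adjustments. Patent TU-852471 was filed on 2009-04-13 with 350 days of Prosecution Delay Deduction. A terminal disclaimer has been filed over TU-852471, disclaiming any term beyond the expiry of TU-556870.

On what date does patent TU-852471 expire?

Natural term of TU-852471:
  Base: filing + 19 years → 13 April 2028.
  Prosecution Delay Deduction: −350 days → 29 April 2027.
Expiry of referenced patent TU-556870:
  Base: filing + 19 years → 31 July 2027.
Terminal disclaimer: TU-852471 expires on the earlier of 29 April 2027 and 31 July 2027.

April 29, 2027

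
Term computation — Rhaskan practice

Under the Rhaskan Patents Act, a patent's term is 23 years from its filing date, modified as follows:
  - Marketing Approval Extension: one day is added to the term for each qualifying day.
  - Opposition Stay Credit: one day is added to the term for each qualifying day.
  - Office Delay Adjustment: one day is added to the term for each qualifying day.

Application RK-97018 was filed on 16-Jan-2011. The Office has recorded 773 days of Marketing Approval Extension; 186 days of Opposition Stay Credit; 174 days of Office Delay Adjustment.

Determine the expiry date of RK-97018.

Base term: filing date + 23 years → 16 January 2034.
Marketing Approval Extension: +773 days → 28 February 2036.
Opposition Stay Credit: +186 days → 1 September 2036.
Office Delay Adjustment: +174 days → 22 February 2037.

February 22, 2037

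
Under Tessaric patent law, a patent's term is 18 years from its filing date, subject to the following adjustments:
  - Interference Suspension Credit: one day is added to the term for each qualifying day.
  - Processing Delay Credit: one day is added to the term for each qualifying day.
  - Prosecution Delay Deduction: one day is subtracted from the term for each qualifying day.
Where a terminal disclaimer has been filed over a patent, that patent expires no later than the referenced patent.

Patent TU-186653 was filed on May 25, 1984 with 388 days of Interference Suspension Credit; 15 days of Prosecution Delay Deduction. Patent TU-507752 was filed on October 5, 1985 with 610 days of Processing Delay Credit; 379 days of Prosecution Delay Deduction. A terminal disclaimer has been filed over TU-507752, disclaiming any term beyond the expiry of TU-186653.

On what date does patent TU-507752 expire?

2003-06-02

Natural term of TU-507752:
  Base: filing + 18 years → 5 October 2003.
  Processing Delay Credit: +610 days → 6 June 2005.
  Prosecution Delay Deduction: −379 days → 23 May 2004.
Expiry of referenced patent TU-186653:
  Base: filing + 18 years → 25 May 2002.
  Interference Suspension Credit: +388 days → 17 June 2003.
  Prosecution Delay Deduction: −15 days → 2 June 2003.
Terminal disclaimer: TU-507752 expires on the earlier of 23 May 2004 and 2 June 2003.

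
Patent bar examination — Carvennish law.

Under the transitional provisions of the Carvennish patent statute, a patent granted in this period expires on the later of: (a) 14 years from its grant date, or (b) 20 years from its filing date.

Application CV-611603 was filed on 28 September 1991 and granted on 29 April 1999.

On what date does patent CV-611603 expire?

(a) grant + 14 years → 29 April 2013.
(b) filing + 20 years → 28 September 2011.
Later of the two: 29 April 2013.

2013-04-29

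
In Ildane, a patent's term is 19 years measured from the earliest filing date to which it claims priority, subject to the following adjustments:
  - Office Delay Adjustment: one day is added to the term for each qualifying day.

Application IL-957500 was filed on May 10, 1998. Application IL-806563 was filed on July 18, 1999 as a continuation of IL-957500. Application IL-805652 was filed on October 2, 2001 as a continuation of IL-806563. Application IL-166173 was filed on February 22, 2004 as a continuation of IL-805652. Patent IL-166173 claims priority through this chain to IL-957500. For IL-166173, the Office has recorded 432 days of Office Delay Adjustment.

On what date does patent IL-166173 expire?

Earliest priority filing: 10 May 1998.
Base term: 10 May 1998 + 19 years → 10 May 2017.
Office Delay Adjustment: +432 days → 16 July 2018.

July 16, 2018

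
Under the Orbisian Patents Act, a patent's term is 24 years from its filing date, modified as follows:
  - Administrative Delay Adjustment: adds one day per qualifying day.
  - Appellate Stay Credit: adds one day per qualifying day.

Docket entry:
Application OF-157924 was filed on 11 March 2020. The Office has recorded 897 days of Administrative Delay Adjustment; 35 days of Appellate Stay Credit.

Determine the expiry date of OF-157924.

September 29, 2046

Base term: filing date + 24 years → 11 March 2044.
Administrative Delay Adjustment: +897 days → 25 August 2046.
Appellate Stay Credit: +35 days → 29 September 2046.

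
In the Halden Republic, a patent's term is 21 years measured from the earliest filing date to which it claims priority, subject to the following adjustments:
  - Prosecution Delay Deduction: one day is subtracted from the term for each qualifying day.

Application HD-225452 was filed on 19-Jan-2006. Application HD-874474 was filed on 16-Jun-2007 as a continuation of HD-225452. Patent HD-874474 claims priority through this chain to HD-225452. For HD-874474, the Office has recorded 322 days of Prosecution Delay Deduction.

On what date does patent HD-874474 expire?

Earliest priority filing: 19 January 2006.
Base term: 19 January 2006 + 21 years → 19 January 2027.
Prosecution Delay Deduction: −322 days → 3 March 2026.

March 3, 2026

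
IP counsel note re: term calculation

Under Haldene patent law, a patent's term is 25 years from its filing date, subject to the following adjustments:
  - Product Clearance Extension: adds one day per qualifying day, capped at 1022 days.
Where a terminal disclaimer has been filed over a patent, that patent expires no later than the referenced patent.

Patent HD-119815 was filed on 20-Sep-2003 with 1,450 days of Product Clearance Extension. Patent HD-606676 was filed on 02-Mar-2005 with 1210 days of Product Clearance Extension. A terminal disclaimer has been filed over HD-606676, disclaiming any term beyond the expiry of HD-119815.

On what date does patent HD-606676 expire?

2031-07-09

Natural term of HD-606676:
  Base: filing + 25 years → 2 March 2030.
  Product Clearance Extension: 1210 days claimed exceeds the 1022-day cap, so +1022 days → 18 December 2032.
Expiry of referenced patent HD-119815:
  Base: filing + 25 years → 20 September 2028.
  Product Clearance Extension: 1450 days claimed exceeds the 1022-day cap, so +1022 days → 9 July 2031.
Terminal disclaimer: HD-606676 expires on the earlier of 18 December 2032 and 9 July 2031.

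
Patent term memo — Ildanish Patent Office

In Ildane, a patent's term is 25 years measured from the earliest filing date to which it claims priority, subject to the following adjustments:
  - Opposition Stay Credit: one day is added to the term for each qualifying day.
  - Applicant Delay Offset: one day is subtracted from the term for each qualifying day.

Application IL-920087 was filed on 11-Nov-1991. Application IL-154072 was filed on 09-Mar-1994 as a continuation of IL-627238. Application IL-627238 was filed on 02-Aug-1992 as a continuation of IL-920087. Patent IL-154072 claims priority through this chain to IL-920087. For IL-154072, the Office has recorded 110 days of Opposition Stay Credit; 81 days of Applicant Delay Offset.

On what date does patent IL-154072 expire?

Earliest priority filing: 11 November 1991.
Base term: 11 November 1991 + 25 years → 11 November 2016.
Opposition Stay Credit: +110 days → 1 March 2017.
Applicant Delay Offset: −81 days → 10 December 2016.

December 10, 2016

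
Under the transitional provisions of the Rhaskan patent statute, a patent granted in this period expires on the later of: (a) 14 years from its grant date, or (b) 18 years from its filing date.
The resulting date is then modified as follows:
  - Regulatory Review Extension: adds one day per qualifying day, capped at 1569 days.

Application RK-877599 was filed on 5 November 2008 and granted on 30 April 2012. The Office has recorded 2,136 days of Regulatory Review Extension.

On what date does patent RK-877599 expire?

2031-02-21

(a) grant + 14 years → 30 April 2026.
(b) filing + 18 years → 5 November 2026.
Later of the two: 5 November 2026.
Regulatory Review Extension: 2136 days claimed exceeds the 1569-day cap, so +1569 days → 21 February 2031.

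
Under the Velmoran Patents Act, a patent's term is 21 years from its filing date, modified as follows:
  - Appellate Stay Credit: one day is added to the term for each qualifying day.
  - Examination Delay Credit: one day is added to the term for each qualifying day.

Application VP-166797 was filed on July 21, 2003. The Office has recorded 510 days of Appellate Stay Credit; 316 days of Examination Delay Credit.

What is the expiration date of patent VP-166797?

October 25, 2026

Base term: filing date + 21 years → 21 July 2024.
Appellate Stay Credit: +510 days → 13 December 2025.
Examination Delay Credit: +316 days → 25 October 2026.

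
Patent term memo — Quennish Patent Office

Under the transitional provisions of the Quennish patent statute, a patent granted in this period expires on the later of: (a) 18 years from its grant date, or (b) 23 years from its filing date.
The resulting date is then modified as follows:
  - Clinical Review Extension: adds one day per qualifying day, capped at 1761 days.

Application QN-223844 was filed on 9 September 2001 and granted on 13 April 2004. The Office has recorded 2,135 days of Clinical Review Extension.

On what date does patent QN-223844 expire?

(a) grant + 18 years → 13 April 2022.
(b) filing + 23 years → 9 September 2024.
Later of the two: 9 September 2024.
Clinical Review Extension: 2135 days claimed exceeds the 1761-day cap, so +1761 days → 6 July 2029.

2029-07-06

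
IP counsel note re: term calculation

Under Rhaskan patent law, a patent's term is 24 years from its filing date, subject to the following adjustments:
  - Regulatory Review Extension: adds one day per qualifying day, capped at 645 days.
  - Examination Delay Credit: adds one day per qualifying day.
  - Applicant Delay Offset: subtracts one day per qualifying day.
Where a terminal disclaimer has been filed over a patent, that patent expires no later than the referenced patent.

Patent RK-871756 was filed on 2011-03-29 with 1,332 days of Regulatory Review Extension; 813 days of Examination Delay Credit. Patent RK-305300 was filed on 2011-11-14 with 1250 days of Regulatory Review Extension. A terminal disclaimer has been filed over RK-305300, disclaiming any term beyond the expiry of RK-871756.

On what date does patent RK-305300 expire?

Natural term of RK-305300:
  Base: filing + 24 years → 14 November 2035.
  Regulatory Review Extension: 1250 days claimed exceeds the 645-day cap, so +645 days → 20 August 2037.
Expiry of referenced patent RK-871756:
  Base: filing + 24 years → 29 March 2035.
  Regulatory Review Extension: 1332 days claimed exceeds the 645-day cap, so +645 days → 2 January 2037.
  Examination Delay Credit: +813 days → 26 March 2039.
Terminal disclaimer: RK-305300 expires on the earlier of 20 August 2037 and 26 March 2039.

2037-08-20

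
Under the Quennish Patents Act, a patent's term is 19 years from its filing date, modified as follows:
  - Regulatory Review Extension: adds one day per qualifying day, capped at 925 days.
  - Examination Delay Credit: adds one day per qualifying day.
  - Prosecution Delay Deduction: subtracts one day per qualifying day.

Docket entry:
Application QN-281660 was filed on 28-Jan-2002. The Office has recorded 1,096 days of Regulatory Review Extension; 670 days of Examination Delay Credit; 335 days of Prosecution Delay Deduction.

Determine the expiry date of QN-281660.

Base term: filing date + 19 years → 28 January 2021.
Regulatory Review Extension: 1096 days claimed exceeds the 925-day cap, so +925 days → 11 August 2023.
Examination Delay Credit: +670 days → 11 June 2025.
Prosecution Delay Deduction: −335 days → 11 July 2024.

2024-07-11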